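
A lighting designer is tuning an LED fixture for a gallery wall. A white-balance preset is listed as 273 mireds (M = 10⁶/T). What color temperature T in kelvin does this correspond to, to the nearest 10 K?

T = 10⁶ / 273 = 3663.00 K → 3660 K.

3660 K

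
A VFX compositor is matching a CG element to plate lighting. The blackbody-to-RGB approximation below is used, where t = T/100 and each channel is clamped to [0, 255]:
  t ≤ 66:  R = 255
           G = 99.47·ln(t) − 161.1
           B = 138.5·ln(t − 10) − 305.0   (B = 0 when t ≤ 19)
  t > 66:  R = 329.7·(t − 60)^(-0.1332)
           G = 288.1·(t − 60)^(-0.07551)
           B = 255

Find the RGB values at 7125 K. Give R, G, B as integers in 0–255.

R=239, G=240, B=255

t = 7125/100 = 71.25; the t > 66 branch applies.
R = 329.7·(71.25 − 60)^(-0.1332) = 329.7·11.25^(-0.1332) = 329.7·0.72441 = 238.839.
G = 288.1·(71.25 − 60)^(-0.07551) = 288.1·11.25^(-0.07551) = 288.1·0.83297 = 239.978.
B = 255 by definition for t > 66.
Rounded: (239, 240, 255).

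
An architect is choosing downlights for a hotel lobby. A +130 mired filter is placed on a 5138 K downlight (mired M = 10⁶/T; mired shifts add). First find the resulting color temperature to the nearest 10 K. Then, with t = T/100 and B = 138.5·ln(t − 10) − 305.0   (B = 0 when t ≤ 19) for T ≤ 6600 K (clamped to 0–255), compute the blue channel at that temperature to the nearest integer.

115

M_in = 10⁶/5138 = 194.63; M_out = 194.63 + (+130) = 324.63.
T_out = 10⁶/324.63 = 3080.4 K → 3080 K; t = 30.8.
B = 138.5·ln(30.8 − 10) − 305.0 = 138.5·ln 20.8 − 305.0 = 138.5·3.0350 − 305.0 = 115.341.
Rounded: 115.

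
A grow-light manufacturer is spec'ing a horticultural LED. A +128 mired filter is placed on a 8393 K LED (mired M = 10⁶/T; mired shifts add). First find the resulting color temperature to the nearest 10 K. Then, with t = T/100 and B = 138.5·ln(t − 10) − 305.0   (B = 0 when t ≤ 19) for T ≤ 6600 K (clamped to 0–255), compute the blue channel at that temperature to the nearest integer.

168

M_in = 10⁶/8393 = 119.15; M_out = 119.15 + (+128) = 247.15.
T_out = 10⁶/247.15 = 4046.2 K → 4050 K; t = 40.5.
B = 138.5·ln(40.5 − 10) − 305.0 = 138.5·ln 30.5 − 305.0 = 138.5·3.4177 − 305.0 = 168.355.
Rounded: 168.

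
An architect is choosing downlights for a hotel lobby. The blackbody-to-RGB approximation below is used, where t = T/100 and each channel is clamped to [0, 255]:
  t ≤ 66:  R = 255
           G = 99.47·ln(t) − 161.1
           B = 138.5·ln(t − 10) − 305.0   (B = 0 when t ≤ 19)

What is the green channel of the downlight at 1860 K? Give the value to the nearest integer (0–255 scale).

130

t = 1860/100 = 18.6; the t ≤ 66 branch applies.
G = 99.47·ln 18.6 − 161.1 = 99.47·2.9232 − 161.1 = 129.667.
Rounded: 130.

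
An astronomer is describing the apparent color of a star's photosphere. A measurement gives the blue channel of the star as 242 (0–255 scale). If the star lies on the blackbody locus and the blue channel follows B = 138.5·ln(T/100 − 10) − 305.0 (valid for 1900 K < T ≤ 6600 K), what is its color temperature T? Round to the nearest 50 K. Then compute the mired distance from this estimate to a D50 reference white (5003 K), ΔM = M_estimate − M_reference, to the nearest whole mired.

-39 mireds

ln(t − 10) = (242 + 305.0) / 138.5 = 3.9495.
t − 10 = e^3.9495 = 51.907, so t = 61.907.
T = 100·t = 6191 K → 6200 K to the nearest 50 K.
M_estimate = 10⁶/6200 = 161.29; M_reference = 10⁶/5003 = 199.88.
ΔM = 161.29 − 199.88 = -38.59 → -39 mireds.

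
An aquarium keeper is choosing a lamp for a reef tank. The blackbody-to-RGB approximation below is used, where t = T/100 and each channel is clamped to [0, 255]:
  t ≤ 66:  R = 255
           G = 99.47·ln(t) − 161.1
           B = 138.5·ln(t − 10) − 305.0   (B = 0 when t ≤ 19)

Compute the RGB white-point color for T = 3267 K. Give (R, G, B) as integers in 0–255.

t = 3267/100 = 32.67; the t ≤ 66 branch applies.
R = 255 by definition for t ≤ 66.
G = 99.47·ln 32.67 − 161.1 = 99.47·3.4865 − 161.1 = 185.698.
B = 138.5·ln(32.67 − 10) − 305.0 = 138.5·ln 22.67 − 305.0 = 138.5·3.1210 − 305.0 = 127.264.
Rounded: (255, 186, 127).

(255, 186, 127)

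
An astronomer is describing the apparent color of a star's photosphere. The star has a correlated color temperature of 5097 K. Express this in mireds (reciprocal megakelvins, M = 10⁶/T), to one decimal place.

196.2 mireds

M = 10⁶ / 5097 = 196.194 → 196.2 mireds.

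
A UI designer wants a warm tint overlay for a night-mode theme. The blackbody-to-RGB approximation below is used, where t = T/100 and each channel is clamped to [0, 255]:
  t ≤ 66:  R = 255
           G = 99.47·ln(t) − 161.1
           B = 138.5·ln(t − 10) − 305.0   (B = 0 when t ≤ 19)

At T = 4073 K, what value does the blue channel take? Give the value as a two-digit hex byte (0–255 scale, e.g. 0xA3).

t = 4073/100 = 40.73; the t ≤ 66 branch applies.
B = 138.5·ln(40.73 − 10) − 305.0 = 138.5·ln 30.73 − 305.0 = 138.5·3.4252 − 305.0 = 169.396.
Rounded: 169; in hex, 0xA9.

0xA9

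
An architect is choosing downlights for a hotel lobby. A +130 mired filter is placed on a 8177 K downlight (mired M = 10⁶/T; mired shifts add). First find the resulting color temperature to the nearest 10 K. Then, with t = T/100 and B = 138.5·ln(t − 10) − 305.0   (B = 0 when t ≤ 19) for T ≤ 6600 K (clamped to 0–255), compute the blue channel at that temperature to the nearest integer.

M_in = 10⁶/8177 = 122.29; M_out = 122.29 + (+130) = 252.29.
T_out = 10⁶/252.29 = 3963.6 K → 3960 K; t = 39.6.
B = 138.5·ln(39.6 − 10) − 305.0 = 138.5·ln 29.6 − 305.0 = 138.5·3.3878 − 305.0 = 164.207.
Rounded: 164.

164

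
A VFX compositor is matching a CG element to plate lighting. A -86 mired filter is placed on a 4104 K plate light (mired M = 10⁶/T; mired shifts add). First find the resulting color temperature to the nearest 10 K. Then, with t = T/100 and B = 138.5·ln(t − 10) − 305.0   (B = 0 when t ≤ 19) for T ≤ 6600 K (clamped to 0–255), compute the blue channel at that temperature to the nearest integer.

246

M_in = 10⁶/4104 = 243.66; M_out = 243.66 + (-86) = 157.66.
T_out = 10⁶/157.66 = 6342.6 K → 6340 K; t = 63.4.
B = 138.5·ln(63.4 − 10) − 305.0 = 138.5·ln 53.4 − 305.0 = 138.5·3.9778 − 305.0 = 245.927.
Rounded: 246.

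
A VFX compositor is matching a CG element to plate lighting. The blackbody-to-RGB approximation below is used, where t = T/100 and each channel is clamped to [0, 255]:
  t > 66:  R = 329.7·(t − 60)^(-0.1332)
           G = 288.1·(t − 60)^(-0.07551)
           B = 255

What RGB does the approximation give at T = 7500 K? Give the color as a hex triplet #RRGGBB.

#E6EBFF

t = 7500/100 = 75; the t > 66 branch applies.
R = 329.7·(75 − 60)^(-0.1332) = 329.7·15^(-0.1332) = 329.7·0.69718 = 229.860.
G = 288.1·(75 − 60)^(-0.07551) = 288.1·15^(-0.07551) = 288.1·0.81507 = 234.821.
B = 255 by definition for t > 66.
Rounded: (230, 235, 255).
In hex: #E6EBFF.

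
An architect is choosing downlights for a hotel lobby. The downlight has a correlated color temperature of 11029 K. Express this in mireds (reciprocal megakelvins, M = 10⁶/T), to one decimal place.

M = 10⁶ / 11029 = 90.670 → 90.7 mireds.

90.7 mireds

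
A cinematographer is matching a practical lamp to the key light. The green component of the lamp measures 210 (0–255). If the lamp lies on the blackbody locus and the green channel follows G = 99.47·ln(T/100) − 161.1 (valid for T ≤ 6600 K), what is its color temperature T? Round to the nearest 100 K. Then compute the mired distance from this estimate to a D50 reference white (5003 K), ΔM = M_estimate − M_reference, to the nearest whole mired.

+38 mireds

ln t = (210 + 161.1) / 99.47 = 3.7308.
t = e^3.7308 = 41.711.
T = 100·t = 4171 K → 4200 K to the nearest 100 K.
M_estimate = 10⁶/4200 = 238.10; M_reference = 10⁶/5003 = 199.88.
ΔM = 238.10 − 199.88 = 38.22 → +38 mireds.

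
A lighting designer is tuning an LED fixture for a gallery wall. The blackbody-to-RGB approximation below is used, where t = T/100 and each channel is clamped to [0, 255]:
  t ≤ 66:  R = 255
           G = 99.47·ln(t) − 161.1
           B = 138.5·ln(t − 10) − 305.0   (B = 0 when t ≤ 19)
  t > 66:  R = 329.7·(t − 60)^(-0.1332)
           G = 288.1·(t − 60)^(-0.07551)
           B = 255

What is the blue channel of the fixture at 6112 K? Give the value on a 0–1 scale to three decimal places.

0.941

t = 6112/100 = 61.12; the t ≤ 66 branch applies.
B = 138.5·ln(61.12 − 10) − 305.0 = 138.5·ln 51.12 − 305.0 = 138.5·3.9342 − 305.0 = 239.883.
On a 0–1 scale: 239.883/255 = 0.9407 → 0.941.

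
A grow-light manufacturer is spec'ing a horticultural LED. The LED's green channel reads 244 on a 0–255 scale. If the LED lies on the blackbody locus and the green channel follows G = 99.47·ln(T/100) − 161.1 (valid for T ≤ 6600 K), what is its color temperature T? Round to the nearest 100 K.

ln t = (244 + 161.1) / 99.47 = 4.0726.
t = e^4.0726 = 58.709.
T = 100·t = 5871 K → 5900 K to the nearest 100 K.

5900 K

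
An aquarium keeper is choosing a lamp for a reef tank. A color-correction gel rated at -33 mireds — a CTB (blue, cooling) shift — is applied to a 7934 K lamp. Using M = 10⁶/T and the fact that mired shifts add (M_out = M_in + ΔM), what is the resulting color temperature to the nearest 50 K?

10750 K

M_in = 10⁶/7934 = 126.04 mireds.
M_out = 126.04 + (-33) = 93.04 mireds.
T_out = 10⁶/93.04 = 10748.1 K → 10750 K.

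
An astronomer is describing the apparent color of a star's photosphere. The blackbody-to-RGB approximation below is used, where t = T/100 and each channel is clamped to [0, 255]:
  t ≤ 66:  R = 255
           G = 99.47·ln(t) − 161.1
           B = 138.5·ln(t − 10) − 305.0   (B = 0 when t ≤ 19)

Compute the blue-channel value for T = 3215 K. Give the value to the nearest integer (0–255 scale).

t = 3215/100 = 32.15; the t ≤ 66 branch applies.
B = 138.5·ln(32.15 − 10) − 305.0 = 138.5·ln 22.15 − 305.0 = 138.5·3.0978 − 305.0 = 124.050.
Rounded: 124.

124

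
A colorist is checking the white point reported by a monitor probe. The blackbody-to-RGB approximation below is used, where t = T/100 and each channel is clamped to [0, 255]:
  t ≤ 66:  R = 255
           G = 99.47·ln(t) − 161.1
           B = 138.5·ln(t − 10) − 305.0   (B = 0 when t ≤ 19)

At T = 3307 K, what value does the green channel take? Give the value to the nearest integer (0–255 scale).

t = 3307/100 = 33.07; the t ≤ 66 branch applies.
G = 99.47·ln 33.07 − 161.1 = 99.47·3.4986 − 161.1 = 186.908.
Rounded: 187.

187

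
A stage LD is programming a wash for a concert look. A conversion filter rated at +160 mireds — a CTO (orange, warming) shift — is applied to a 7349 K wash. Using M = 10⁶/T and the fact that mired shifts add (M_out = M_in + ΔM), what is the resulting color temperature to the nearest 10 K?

3380 K

M_in = 10⁶/7349 = 136.07 mireds.
M_out = 136.07 + (+160) = 296.07 mireds.
T_out = 10⁶/296.07 = 3377.5 K → 3380 K.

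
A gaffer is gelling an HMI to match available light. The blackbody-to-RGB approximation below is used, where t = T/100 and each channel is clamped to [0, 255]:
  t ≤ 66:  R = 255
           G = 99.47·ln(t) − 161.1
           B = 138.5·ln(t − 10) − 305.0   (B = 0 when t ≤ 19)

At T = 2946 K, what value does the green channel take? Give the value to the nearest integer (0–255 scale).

t = 2946/100 = 29.46; the t ≤ 66 branch applies.
G = 99.47·ln 29.46 − 161.1 = 99.47·3.3830 − 161.1 = 175.410.
Rounded: 175.

175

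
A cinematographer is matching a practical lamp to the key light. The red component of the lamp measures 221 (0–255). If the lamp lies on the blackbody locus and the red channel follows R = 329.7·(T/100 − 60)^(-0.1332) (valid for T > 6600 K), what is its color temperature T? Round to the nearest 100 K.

(t − 60)^(-0.1332) = 221/329.7 = 0.67031.
t − 60 = 0.67031^(1/-0.1332) = 0.67031^(-7.508) = 20.149, so t = 80.149.
T = 100·t = 8015 K → 8000 K to the nearest 100 K.

8000 K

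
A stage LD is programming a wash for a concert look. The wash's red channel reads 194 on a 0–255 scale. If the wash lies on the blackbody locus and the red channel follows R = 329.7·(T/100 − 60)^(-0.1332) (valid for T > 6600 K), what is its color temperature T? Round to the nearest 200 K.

11400 K

(t − 60)^(-0.1332) = 194/329.7 = 0.58841.
t − 60 = 0.58841^(1/-0.1332) = 0.58841^(-7.508) = 53.593, so t = 113.593.
T = 100·t = 11359 K → 11400 K to the nearest 200 K.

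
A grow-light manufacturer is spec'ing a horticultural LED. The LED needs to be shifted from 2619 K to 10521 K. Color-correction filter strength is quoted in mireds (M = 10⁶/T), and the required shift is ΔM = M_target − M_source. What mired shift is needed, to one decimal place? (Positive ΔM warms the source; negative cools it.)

-286.8 mireds

M_source = 10⁶/2619 = 381.825; M_target = 10⁶/10521 = 95.048.
ΔM = 95.048 − 381.825 = -286.777 → -286.8 mireds, a cooling shift.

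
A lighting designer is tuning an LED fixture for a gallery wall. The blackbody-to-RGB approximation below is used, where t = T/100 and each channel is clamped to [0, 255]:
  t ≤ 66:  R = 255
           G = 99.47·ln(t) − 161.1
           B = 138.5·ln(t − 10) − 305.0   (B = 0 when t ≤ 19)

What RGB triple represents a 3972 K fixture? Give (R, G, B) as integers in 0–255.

t = 3972/100 = 39.72; the t ≤ 66 branch applies.
R = 255 by definition for t ≤ 66.
G = 99.47·ln 39.72 − 161.1 = 99.47·3.6819 − 161.1 = 205.134.
B = 138.5·ln(39.72 − 10) − 305.0 = 138.5·ln 29.72 − 305.0 = 138.5·3.3918 − 305.0 = 164.767.
Rounded: (255, 205, 165).

(255, 205, 165)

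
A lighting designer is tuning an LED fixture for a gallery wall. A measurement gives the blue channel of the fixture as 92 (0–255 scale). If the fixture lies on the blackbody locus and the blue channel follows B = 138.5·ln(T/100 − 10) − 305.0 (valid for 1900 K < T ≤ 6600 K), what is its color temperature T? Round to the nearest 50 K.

2750 K

ln(t − 10) = (92 + 305.0) / 138.5 = 2.8664.
t − 10 = e^2.8664 = 17.574, so t = 27.574.
T = 100·t = 2757 K → 2750 K to the nearest 50 K.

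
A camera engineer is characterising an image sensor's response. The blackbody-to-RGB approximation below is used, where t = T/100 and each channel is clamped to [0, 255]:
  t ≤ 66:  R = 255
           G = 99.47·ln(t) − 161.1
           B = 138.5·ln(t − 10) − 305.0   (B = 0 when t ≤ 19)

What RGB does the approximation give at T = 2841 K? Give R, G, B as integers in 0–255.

R=255, G=172, B=98

t = 2841/100 = 28.41; the t ≤ 66 branch applies.
R = 255 by definition for t ≤ 66.
G = 99.47·ln 28.41 − 161.1 = 99.47·3.3467 − 161.1 = 171.800.
B = 138.5·ln(28.41 − 10) − 305.0 = 138.5·ln 18.41 − 305.0 = 138.5·2.9129 − 305.0 = 98.436.
Rounded: (255, 172, 98).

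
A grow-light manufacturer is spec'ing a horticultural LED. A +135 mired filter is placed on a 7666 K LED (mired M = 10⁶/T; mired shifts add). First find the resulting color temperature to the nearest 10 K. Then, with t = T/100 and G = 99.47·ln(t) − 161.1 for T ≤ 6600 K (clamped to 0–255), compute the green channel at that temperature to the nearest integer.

M_in = 10⁶/7666 = 130.45; M_out = 130.45 + (+135) = 265.45.
T_out = 10⁶/265.45 = 3767.2 K → 3770 K; t = 37.7.
G = 99.47·ln 37.7 − 161.1 = 99.47·3.6297 − 161.1 = 199.942.
Rounded: 200.

200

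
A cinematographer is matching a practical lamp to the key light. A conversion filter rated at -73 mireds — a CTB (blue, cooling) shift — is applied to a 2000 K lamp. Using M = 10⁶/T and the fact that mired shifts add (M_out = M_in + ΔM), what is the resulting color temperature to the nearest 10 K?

M_in = 10⁶/2000 = 500.00 mireds.
M_out = 500.00 + (-73) = 427.00 mireds.
T_out = 10⁶/427.00 = 2341.9 K → 2340 K.

2340 K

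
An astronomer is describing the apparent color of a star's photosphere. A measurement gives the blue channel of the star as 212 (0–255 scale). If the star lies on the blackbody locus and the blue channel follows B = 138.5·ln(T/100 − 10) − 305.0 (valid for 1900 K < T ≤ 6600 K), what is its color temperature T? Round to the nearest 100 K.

5200 K

ln(t − 10) = (212 + 305.0) / 138.5 = 3.7329.
t − 10 = e^3.7329 = 41.798, so t = 51.798.
T = 100·t = 5180 K → 5200 K to the nearest 100 K.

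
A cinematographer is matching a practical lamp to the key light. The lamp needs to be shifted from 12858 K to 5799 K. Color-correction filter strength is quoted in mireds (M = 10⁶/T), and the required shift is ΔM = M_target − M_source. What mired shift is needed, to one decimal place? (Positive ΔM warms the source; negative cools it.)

M_source = 10⁶/12858 = 77.773; M_target = 10⁶/5799 = 172.444.
ΔM = 172.444 − 77.773 = 94.671 → +94.7 mireds, a warming shift.

+94.7 mireds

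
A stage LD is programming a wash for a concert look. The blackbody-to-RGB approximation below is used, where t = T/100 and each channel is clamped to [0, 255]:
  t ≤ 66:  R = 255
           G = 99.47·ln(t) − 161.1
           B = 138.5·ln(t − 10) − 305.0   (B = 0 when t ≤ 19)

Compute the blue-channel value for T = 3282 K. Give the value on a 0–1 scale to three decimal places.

t = 3282/100 = 32.82; the t ≤ 66 branch applies.
B = 138.5·ln(32.82 − 10) − 305.0 = 138.5·ln 22.82 − 305.0 = 138.5·3.1276 − 305.0 = 128.178.
On a 0–1 scale: 128.178/255 = 0.5027 → 0.503.

0.503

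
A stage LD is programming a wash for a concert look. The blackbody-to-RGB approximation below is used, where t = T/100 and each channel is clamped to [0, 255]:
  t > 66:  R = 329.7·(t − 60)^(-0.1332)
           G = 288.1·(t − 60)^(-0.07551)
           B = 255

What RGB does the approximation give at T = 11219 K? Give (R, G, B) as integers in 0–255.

t = 11219/100 = 112.19; the t > 66 branch applies.
R = 329.7·(112.19 − 60)^(-0.1332) = 329.7·52.19^(-0.1332) = 329.7·0.59050 = 194.687.
G = 288.1·(112.19 − 60)^(-0.07551) = 288.1·52.19^(-0.07551) = 288.1·0.74183 = 213.722.
B = 255 by definition for t > 66.
Rounded: (195, 214, 255).

(195, 214, 255)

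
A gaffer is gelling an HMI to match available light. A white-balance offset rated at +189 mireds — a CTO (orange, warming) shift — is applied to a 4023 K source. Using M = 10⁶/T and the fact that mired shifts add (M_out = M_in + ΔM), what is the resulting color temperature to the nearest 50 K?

M_in = 10⁶/4023 = 248.57 mireds.
M_out = 248.57 + (+189) = 437.57 mireds.
T_out = 10⁶/437.57 = 2285.3 K → 2300 K.

2300 K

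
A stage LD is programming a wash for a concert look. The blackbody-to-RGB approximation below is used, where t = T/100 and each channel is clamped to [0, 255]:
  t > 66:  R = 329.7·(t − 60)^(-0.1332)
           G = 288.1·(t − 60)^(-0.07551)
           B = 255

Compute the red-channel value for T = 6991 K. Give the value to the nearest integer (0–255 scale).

t = 6991/100 = 69.91; the t > 66 branch applies.
R = 329.7·(69.91 − 60)^(-0.1332) = 329.7·9.91^(-0.1332) = 329.7·0.73675 = 242.908.
Rounded: 243.

243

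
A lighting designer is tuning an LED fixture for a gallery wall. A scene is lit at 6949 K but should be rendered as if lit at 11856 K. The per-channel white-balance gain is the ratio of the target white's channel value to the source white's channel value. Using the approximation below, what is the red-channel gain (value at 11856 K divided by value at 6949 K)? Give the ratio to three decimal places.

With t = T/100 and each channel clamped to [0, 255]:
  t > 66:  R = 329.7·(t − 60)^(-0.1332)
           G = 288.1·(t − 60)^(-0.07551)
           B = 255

At 6949 K (t = 69.49):
  R = 329.7·(69.49 − 60)^(-0.1332) = 329.7·9.49^(-0.1332) = 329.7·0.74102 = 244.313.
At 11856 K (t = 118.56):
  R = 329.7·(118.56 − 60)^(-0.1332) = 329.7·58.56^(-0.1332) = 329.7·0.58151 = 191.723.
Gain = 191.723 / 244.313 = 0.7847 → 0.785.

0.785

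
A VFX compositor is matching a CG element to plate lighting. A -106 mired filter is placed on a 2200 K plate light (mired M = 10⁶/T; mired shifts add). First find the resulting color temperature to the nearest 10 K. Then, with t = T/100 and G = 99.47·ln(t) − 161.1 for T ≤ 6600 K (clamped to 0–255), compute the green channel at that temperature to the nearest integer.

M_in = 10⁶/2200 = 454.55; M_out = 454.55 + (-106) = 348.55.
T_out = 10⁶/348.55 = 2869.1 K → 2870 K; t = 28.7.
G = 99.47·ln 28.7 − 161.1 = 99.47·3.3569 − 161.1 = 172.811.
Rounded: 173.

173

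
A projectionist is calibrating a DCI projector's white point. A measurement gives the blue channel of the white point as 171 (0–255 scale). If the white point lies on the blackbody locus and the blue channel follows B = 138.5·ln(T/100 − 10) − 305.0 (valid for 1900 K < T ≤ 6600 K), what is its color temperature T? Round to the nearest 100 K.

4100 K

ln(t − 10) = (171 + 305.0) / 138.5 = 3.4368.
t − 10 = e^3.4368 = 31.088, so t = 41.088.
T = 100·t = 4109 K → 4100 K to the nearest 100 K.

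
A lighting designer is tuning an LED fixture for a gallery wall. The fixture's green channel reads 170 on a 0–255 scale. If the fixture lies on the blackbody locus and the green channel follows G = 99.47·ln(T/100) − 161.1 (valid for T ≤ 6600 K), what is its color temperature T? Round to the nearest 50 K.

ln t = (170 + 161.1) / 99.47 = 3.3286.
t = e^3.3286 = 27.900.
T = 100·t = 2790 K → 2800 K to the nearest 50 K.

2800 K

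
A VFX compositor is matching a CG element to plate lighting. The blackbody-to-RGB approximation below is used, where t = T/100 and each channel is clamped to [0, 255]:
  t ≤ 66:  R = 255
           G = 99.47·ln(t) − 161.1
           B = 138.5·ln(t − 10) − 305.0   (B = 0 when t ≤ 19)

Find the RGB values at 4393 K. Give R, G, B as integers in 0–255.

R=255, G=215, B=183

t = 4393/100 = 43.93; the t ≤ 66 branch applies.
R = 255 by definition for t ≤ 66.
G = 99.47·ln 43.93 − 161.1 = 99.47·3.7826 − 161.1 = 215.155.
B = 138.5·ln(43.93 − 10) − 305.0 = 138.5·ln 33.93 − 305.0 = 138.5·3.5243 − 305.0 = 183.115.
Rounded: (255, 215, 183).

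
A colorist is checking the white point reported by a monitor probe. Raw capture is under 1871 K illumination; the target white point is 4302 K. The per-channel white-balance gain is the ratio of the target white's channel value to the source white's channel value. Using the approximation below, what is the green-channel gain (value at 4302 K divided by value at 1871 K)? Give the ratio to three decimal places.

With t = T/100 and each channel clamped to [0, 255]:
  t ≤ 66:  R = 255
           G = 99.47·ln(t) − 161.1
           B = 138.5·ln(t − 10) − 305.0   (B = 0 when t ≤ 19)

At 1871 K (t = 18.71):
  G = 99.47·ln 18.71 − 161.1 = 99.47·2.9291 − 161.1 = 130.253.
At 4302 K (t = 43.02):
  G = 99.47·ln 43.02 − 161.1 = 99.47·3.7617 − 161.1 = 213.073.
Gain = 213.073 / 130.253 = 1.6358 → 1.636.

1.636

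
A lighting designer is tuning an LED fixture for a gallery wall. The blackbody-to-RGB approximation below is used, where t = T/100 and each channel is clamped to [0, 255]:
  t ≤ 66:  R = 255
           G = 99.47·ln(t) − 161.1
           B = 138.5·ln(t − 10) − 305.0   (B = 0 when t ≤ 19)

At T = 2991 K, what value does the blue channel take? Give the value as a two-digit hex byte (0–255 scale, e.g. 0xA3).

t = 2991/100 = 29.91; the t ≤ 66 branch applies.
B = 138.5·ln(29.91 − 10) − 305.0 = 138.5·ln 19.91 − 305.0 = 138.5·2.9912 − 305.0 = 109.284.
Rounded: 109; in hex, 0x6D.

0x6D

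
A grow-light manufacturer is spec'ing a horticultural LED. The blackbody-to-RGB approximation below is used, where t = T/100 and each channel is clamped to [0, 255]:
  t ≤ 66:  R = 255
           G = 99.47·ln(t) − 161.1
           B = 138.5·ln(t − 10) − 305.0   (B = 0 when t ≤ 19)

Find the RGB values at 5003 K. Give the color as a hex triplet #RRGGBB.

#FFE4CE

t = 5003/100 = 50.03; the t ≤ 66 branch applies.
R = 255 by definition for t ≤ 66.
G = 99.47·ln 50.03 − 161.1 = 99.47·3.9126 − 161.1 = 228.089.
B = 138.5·ln(50.03 − 10) − 305.0 = 138.5·ln 40.03 − 305.0 = 138.5·3.6896 − 305.0 = 206.014.
Rounded: (255, 228, 206).
In hex: #FFE4CE.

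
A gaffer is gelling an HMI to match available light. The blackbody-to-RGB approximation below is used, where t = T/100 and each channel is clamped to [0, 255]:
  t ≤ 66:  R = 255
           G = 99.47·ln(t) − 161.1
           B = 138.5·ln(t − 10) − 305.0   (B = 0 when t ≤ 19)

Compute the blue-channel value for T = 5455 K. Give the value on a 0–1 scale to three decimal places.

0.866

t = 5455/100 = 54.55; the t ≤ 66 branch applies.
B = 138.5·ln(54.55 − 10) − 305.0 = 138.5·ln 44.55 − 305.0 = 138.5·3.7966 − 305.0 = 220.831.
On a 0–1 scale: 220.831/255 = 0.8660 → 0.866.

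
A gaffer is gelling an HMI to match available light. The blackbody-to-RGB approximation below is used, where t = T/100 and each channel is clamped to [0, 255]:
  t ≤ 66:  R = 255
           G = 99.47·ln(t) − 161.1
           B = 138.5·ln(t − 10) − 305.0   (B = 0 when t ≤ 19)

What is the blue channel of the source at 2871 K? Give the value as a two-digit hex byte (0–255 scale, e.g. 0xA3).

0x65

t = 2871/100 = 28.71; the t ≤ 66 branch applies.
B = 138.5·ln(28.71 − 10) − 305.0 = 138.5·ln 18.71 − 305.0 = 138.5·2.9291 − 305.0 = 100.675.
Rounded: 101; in hex, 0x65.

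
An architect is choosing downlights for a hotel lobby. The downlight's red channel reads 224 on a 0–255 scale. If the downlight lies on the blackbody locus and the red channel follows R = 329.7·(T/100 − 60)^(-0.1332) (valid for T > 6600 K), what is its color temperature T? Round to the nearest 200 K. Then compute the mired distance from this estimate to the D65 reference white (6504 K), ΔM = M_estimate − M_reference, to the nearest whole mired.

(t − 60)^(-0.1332) = 224/329.7 = 0.67941.
t − 60 = 0.67941^(1/-0.1332) = 0.67941^(-7.508) = 18.209, so t = 78.209.
T = 100·t = 7821 K → 7800 K to the nearest 200 K.
M_estimate = 10⁶/7800 = 128.21; M_reference = 10⁶/6504 = 153.75.
ΔM = 128.21 − 153.75 = -25.55 → -26 mireds.

-26 mireds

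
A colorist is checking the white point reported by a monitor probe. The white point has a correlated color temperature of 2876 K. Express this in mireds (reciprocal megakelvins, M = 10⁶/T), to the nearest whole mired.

348 mireds

M = 10⁶ / 2876 = 347.705 → 348 mireds.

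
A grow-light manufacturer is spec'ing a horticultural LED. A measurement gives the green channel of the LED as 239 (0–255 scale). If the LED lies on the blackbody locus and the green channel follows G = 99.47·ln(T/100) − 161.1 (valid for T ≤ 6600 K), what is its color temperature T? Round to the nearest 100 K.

ln t = (239 + 161.1) / 99.47 = 4.0223.
t = e^4.0223 = 55.830.
T = 100·t = 5583 K → 5600 K to the nearest 100 K.

5600 K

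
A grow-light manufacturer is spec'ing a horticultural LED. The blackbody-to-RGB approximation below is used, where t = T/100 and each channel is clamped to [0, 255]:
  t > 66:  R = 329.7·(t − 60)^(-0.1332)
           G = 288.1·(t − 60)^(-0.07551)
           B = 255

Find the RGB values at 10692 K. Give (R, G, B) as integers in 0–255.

(197, 215, 255)

t = 10692/100 = 106.92; the t > 66 branch applies.
R = 329.7·(106.92 − 60)^(-0.1332) = 329.7·46.92^(-0.1332) = 329.7·0.59893 = 197.467.
G = 288.1·(106.92 − 60)^(-0.07551) = 288.1·46.92^(-0.07551) = 288.1·0.74782 = 215.446.
B = 255 by definition for t > 66.
Rounded: (197, 215, 255).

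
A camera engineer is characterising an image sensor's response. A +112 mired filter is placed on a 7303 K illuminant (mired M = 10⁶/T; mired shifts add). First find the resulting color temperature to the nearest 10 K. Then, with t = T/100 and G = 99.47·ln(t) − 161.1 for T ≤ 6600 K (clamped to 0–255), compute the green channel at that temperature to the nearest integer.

206

M_in = 10⁶/7303 = 136.93; M_out = 136.93 + (+112) = 248.93.
T_out = 10⁶/248.93 = 4017.2 K → 4020 K; t = 40.2.
G = 99.47·ln 40.2 − 161.1 = 99.47·3.6939 − 161.1 = 206.329.
Rounded: 206.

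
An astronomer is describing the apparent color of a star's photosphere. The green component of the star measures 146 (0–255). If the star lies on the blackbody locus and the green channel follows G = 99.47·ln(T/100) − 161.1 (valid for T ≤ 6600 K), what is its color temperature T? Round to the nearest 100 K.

2200 K

ln t = (146 + 161.1) / 99.47 = 3.0874.
t = e^3.0874 = 21.919.
T = 100·t = 2192 K → 2200 K to the nearest 100 K.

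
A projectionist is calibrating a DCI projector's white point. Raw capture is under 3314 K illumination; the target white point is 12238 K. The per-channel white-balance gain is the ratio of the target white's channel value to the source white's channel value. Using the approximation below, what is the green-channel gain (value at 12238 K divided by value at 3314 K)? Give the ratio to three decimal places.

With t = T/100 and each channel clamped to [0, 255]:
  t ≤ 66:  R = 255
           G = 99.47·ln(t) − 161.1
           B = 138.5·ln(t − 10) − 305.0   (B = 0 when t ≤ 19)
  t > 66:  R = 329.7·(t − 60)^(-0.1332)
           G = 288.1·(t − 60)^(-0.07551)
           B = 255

At 3314 K (t = 33.14):
  G = 99.47·ln 33.14 − 161.1 = 99.47·3.5007 − 161.1 = 187.119.
At 12238 K (t = 122.38):
  G = 288.1·(122.38 − 60)^(-0.07551) = 288.1·62.38^(-0.07551) = 288.1·0.73191 = 210.863.
Gain = 210.863 / 187.119 = 1.1269 → 1.127.

1.127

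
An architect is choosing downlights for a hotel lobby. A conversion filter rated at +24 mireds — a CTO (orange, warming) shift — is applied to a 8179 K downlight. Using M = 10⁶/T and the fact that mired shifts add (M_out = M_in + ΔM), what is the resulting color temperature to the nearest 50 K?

M_in = 10⁶/8179 = 122.26 mireds.
M_out = 122.26 + (+24) = 146.26 mireds.
T_out = 10⁶/146.26 = 6836.9 K → 6850 K.

6850 K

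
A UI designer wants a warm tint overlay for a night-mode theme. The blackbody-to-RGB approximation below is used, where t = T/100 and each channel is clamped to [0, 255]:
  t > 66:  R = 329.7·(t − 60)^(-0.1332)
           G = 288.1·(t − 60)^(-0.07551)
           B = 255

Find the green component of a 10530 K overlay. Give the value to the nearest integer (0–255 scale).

216

t = 10530/100 = 105.3; the t > 66 branch applies.
G = 288.1·(105.3 − 60)^(-0.07551) = 288.1·45.3^(-0.07551) = 288.1·0.74980 = 216.019.
Rounded: 216.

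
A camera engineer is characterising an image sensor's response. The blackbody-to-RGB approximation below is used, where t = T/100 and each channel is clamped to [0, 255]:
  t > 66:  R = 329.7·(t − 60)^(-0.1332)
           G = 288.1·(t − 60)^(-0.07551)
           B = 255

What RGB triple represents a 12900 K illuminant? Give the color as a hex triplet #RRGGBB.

t = 12900/100 = 129; the t > 66 branch applies.
R = 329.7·(129 − 60)^(-0.1332) = 329.7·69^(-0.1332) = 329.7·0.56894 = 187.579.
G = 288.1·(129 − 60)^(-0.07551) = 288.1·69^(-0.07551) = 288.1·0.72635 = 209.263.
B = 255 by definition for t > 66.
Rounded: (188, 209, 255).
In hex: #BCD1FF.

#BCD1FF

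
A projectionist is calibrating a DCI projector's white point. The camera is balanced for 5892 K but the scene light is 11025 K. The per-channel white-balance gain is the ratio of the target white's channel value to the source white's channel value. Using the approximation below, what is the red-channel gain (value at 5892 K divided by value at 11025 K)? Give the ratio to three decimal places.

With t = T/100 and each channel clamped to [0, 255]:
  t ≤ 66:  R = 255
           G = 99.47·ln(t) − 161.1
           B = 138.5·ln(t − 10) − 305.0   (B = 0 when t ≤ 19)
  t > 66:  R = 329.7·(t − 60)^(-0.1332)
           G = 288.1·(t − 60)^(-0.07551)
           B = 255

At 11025 K (t = 110.25):
  R = 329.7·(110.25 − 60)^(-0.1332) = 329.7·50.25^(-0.1332) = 329.7·0.59348 = 195.672.
At 5892 K (t = 58.92):
  R = 255 by definition for t ≤ 66.
Gain = 255.000 / 195.672 = 1.3032 → 1.303.

1.303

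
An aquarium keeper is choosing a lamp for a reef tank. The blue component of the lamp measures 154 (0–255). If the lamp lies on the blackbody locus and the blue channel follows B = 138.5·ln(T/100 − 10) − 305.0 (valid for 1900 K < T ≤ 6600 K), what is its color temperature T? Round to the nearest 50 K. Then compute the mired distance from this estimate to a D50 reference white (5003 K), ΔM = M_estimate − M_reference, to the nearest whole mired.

ln(t − 10) = (154 + 305.0) / 138.5 = 3.3141.
t − 10 = e^3.3141 = 27.497, so t = 37.497.
T = 100·t = 3750 K → 3750 K to the nearest 50 K.
M_estimate = 10⁶/3750 = 266.67; M_reference = 10⁶/5003 = 199.88.
ΔM = 266.67 − 199.88 = 66.79 → +67 mireds.

+67 mireds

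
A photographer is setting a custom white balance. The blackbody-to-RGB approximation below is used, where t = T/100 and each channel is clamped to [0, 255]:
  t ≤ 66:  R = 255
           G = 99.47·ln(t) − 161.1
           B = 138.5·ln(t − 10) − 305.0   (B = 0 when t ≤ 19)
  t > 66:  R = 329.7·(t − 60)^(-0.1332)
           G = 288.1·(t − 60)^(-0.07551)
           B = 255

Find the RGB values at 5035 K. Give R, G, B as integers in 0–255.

R=255, G=229, B=207

t = 5035/100 = 50.35; the t ≤ 66 branch applies.
R = 255 by definition for t ≤ 66.
G = 99.47·ln 50.35 − 161.1 = 99.47·3.9190 − 161.1 = 228.723.
B = 138.5·ln(50.35 − 10) − 305.0 = 138.5·ln 40.35 − 305.0 = 138.5·3.6976 − 305.0 = 207.116.
Rounded: (255, 229, 207).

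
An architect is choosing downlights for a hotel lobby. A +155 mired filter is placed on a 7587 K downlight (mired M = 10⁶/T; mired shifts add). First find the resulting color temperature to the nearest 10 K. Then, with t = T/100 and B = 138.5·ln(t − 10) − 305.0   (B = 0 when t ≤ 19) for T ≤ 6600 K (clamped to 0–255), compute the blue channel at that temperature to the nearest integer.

M_in = 10⁶/7587 = 131.80; M_out = 131.80 + (+155) = 286.80.
T_out = 10⁶/286.80 = 3486.7 K → 3490 K; t = 34.9.
B = 138.5·ln(34.9 − 10) − 305.0 = 138.5·ln 24.9 − 305.0 = 138.5·3.2149 − 305.0 = 140.259.
Rounded: 140.

140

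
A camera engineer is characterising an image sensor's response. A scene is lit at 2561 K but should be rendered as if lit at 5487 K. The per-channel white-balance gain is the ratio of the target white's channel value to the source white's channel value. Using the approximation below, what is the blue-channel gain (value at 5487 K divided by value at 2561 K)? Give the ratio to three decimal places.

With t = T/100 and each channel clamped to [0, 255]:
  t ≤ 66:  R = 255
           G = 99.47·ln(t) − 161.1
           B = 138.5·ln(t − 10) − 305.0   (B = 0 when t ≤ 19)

2.935

At 2561 K (t = 25.61):
  B = 138.5·ln(25.61 − 10) − 305.0 = 138.5·ln 15.61 − 305.0 = 138.5·2.7479 − 305.0 = 75.586.
At 5487 K (t = 54.87):
  B = 138.5·ln(54.87 − 10) − 305.0 = 138.5·ln 44.87 − 305.0 = 138.5·3.8038 − 305.0 = 221.822.
Gain = 221.822 / 75.586 = 2.9347 → 2.935.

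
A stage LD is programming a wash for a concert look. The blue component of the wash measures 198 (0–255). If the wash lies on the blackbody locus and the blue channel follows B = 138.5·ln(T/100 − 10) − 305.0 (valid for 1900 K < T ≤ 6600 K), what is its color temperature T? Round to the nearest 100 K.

4800 K

ln(t − 10) = (198 + 305.0) / 138.5 = 3.6318.
t − 10 = e^3.6318 = 37.780, so t = 47.780.
T = 100·t = 4778 K → 4800 K to the nearest 100 K.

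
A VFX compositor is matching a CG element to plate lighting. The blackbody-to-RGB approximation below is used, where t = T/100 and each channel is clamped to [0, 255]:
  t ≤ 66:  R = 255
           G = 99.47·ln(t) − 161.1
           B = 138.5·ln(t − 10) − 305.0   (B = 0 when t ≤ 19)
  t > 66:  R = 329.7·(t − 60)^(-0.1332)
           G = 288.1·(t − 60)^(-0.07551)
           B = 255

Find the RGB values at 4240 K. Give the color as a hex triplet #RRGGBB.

#FFD4B1

t = 4240/100 = 42.4; the t ≤ 66 branch applies.
R = 255 by definition for t ≤ 66.
G = 99.47·ln 42.4 − 161.1 = 99.47·3.7471 − 161.1 = 211.629.
B = 138.5·ln(42.4 − 10) − 305.0 = 138.5·ln 32.4 − 305.0 = 138.5·3.4782 − 305.0 = 176.725.
Rounded: (255, 212, 177).
In hex: #FFD4B1.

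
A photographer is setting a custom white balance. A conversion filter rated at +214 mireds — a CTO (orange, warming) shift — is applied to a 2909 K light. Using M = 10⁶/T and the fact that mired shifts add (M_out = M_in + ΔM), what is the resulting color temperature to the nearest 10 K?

M_in = 10⁶/2909 = 343.76 mireds.
M_out = 343.76 + (+214) = 557.76 mireds.
T_out = 10⁶/557.76 = 1792.9 K → 1790 K.

1790 K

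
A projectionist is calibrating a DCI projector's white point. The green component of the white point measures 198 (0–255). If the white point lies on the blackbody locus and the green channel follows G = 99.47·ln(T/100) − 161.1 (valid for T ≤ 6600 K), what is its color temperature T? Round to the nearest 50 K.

ln t = (198 + 161.1) / 99.47 = 3.6101.
t = e^3.6101 = 36.971.
T = 100·t = 3697 K → 3700 K to the nearest 50 K.

3700 K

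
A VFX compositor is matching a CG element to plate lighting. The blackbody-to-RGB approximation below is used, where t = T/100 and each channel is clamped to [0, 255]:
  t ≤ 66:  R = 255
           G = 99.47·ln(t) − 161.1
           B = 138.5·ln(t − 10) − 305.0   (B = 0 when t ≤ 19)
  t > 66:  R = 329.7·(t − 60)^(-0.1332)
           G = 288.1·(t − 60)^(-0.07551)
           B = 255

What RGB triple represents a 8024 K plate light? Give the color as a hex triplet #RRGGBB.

#DDE6FF

t = 8024/100 = 80.24; the t > 66 branch applies.
R = 329.7·(80.24 − 60)^(-0.1332) = 329.7·20.24^(-0.1332) = 329.7·0.66990 = 220.867.
G = 288.1·(80.24 − 60)^(-0.07551) = 288.1·20.24^(-0.07551) = 288.1·0.79683 = 229.568.
B = 255 by definition for t > 66.
Rounded: (221, 230, 255).
In hex: #DDE6FF.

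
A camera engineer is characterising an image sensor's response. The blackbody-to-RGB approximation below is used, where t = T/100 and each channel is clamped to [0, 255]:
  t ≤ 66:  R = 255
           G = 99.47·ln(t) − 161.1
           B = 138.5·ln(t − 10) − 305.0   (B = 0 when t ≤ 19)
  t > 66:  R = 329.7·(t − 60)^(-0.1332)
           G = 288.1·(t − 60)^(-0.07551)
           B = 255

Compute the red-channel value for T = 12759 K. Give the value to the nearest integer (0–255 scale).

t = 12759/100 = 127.59; the t > 66 branch applies.
R = 329.7·(127.59 − 60)^(-0.1332) = 329.7·67.59^(-0.1332) = 329.7·0.57051 = 188.096.
Rounded: 188.

188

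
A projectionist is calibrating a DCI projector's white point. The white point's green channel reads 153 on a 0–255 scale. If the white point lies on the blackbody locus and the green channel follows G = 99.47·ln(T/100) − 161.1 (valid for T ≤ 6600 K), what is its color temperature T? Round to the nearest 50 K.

ln t = (153 + 161.1) / 99.47 = 3.1577.
t = e^3.1577 = 23.517.
T = 100·t = 2352 K → 2350 K to the nearest 50 K.

2350 K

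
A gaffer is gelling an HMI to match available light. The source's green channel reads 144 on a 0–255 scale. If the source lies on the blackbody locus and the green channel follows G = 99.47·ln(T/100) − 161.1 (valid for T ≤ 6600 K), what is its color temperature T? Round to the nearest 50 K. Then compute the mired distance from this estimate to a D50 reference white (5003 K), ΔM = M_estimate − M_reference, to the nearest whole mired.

+265 mireds

ln t = (144 + 161.1) / 99.47 = 3.0673.
t = e^3.0673 = 21.483.
T = 100·t = 2148 K → 2150 K to the nearest 50 K.
M_estimate = 10⁶/2150 = 465.12; M_reference = 10⁶/5003 = 199.88.
ΔM = 465.12 − 199.88 = 265.24 → +265 mireds.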